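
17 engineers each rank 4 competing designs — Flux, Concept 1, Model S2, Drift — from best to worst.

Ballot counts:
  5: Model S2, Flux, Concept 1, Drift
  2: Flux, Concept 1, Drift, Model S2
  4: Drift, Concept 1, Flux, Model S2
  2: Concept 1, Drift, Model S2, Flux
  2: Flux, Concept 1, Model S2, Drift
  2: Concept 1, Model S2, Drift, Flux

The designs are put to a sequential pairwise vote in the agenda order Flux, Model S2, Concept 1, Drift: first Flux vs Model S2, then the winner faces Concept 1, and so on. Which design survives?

Round 1: Flux vs Model S2 — 8–9, Model S2 advances.
Round 2: Model S2 vs Concept 1 — 5–12, Concept 1 advances.
Round 3: Concept 1 vs Drift — 13–4, Concept 1 advances.
The agenda winner is Concept 1.

Concept 1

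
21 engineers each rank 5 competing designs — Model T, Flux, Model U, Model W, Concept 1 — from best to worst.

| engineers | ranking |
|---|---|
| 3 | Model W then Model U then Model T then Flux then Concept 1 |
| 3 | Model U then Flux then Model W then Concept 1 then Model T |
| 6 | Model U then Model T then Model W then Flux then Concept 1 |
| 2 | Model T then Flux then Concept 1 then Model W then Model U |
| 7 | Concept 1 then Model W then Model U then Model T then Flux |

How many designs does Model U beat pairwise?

Model U against each rival (21 engineers):
Model U–Model T: Model U 19–2.
Model U vs Flux: Model U, 19–2.
Model U vs Model W: Model W, 12–9.
Model U vs Concept 1: Model U preferred on 3+3+6 = 12 ballots; Model U wins 12–9.
Model U beats Model T, Flux, Concept 1; loses to Model W — 3 pairwise wins.

3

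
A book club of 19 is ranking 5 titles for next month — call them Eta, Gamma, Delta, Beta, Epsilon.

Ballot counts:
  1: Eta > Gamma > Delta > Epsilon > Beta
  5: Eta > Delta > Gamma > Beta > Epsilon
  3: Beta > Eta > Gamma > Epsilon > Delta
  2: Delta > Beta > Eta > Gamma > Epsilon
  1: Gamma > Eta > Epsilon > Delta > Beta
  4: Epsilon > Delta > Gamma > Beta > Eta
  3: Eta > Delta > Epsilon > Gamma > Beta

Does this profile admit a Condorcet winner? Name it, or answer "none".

Eta

Pairwise majorities:
Eta vs Gamma: Eta wins 14–5.
Eta vs Delta: Eta, 13–6.
Eta–Beta: Eta 10–9.
Eta–Epsilon: Eta 15–4.
Gamma–Delta: Delta 14–5.
Gamma vs Beta: Gamma wins 14–5.
Gamma vs Epsilon: Gamma is ranked higher on 1+5+3+2+1 = 12 ballots, Epsilon on 7. Gamma wins 12–7.
Delta vs Beta: Delta preferred on 1+5+2+1+4+3 = 16 ballots; Delta wins 16–3.
Delta vs Epsilon: 1+5+2+3 = 11 for Delta, 8 for Epsilon — Delta by 11–8.
Beta vs Epsilon: Beta wins 10–9.
Only Eta has no losses; Eta is the Condorcet winner.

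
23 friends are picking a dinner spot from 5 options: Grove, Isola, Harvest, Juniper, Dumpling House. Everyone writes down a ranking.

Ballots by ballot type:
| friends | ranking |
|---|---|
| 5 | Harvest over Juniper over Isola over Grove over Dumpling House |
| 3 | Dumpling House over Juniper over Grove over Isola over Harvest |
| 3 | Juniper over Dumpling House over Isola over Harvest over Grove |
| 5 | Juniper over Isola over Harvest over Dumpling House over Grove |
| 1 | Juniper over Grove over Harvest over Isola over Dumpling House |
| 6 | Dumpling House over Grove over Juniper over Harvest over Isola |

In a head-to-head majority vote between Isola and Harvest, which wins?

Harvest

Ballots ranking Isola above Harvest: 3 + 3 + 5 = 11.
Ballots ranking Harvest above Isola: 23 − 11 = 12.
Harvest wins the head-to-head 12–11.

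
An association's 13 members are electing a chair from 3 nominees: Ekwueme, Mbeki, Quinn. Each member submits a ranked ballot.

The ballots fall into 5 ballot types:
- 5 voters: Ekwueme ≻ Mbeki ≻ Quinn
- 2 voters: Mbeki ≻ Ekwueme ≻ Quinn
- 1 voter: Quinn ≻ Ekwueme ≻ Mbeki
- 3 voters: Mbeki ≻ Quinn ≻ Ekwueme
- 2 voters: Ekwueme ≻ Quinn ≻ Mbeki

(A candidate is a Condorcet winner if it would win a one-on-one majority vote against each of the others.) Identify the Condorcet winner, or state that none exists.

Ekwueme

Head-to-head results (13 voters):
Ekwueme vs Mbeki: Ekwueme is ranked higher on 5+1+2 = 8 ballots, Mbeki on 5. Ekwueme wins 8–5.
Ekwueme vs Quinn: 5+2+2 = 9 for Ekwueme, 4 for Quinn — Ekwueme by 9–4.
Mbeki vs Quinn: Mbeki is ranked higher on 5+2+3 = 10 ballots, Quinn on 3. Mbeki wins 10–3.
Ekwueme wins every pairwise contest, so Ekwueme is the Condorcet winner.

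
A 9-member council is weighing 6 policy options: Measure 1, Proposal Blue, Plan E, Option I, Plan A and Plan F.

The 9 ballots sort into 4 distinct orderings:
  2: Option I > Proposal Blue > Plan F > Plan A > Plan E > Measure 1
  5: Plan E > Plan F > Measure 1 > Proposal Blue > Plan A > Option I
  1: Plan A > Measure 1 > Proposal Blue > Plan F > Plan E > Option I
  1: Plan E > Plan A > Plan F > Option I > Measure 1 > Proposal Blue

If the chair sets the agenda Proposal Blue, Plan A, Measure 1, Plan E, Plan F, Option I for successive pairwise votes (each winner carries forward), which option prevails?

Round 1: Proposal Blue vs Plan A — 7–2, Proposal Blue advances.
Round 2: Proposal Blue vs Measure 1 — 2–7, Measure 1 advances.
Round 3: Measure 1 vs Plan E — 1–8, Plan E advances.
Round 4: Plan E vs Plan F — 6–3, Plan E advances.
Round 5: Plan E vs Option I — 7–2, Plan E advances.
The agenda winner is Plan E.

Plan E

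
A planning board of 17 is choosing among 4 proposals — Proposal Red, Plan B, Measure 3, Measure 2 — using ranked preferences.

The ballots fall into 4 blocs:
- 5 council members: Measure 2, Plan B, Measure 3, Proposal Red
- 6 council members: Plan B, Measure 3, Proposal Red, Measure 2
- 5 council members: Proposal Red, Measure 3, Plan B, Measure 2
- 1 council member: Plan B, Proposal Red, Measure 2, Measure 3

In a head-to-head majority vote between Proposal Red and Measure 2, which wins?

Ballots ranking Proposal Red above Measure 2: 6 + 5 + 1 = 12.
Ballots ranking Measure 2 above Proposal Red: 17 − 12 = 5.
Proposal Red wins the head-to-head 12–5.

Proposal Red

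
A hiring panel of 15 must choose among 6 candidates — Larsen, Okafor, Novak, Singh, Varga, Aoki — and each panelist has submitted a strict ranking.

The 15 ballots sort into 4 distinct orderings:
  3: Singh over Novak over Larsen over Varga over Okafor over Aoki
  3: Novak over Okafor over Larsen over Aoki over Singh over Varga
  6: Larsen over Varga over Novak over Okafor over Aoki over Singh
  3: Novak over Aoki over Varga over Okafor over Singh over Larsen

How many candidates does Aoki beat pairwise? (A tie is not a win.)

1

Aoki against each rival (15 committee members):
Aoki vs Larsen: Aoki preferred on 3 ballots; Larsen wins 12–3.
Aoki–Okafor: Okafor 12–3.
Aoki vs Novak: 0 for Aoki, 15 for Novak — Novak by 15–0.
Aoki vs Singh: 3+6+3 = 12 for Aoki, 3 for Singh — Aoki by 12–3.
Aoki–Varga: Varga 9–6.
Aoki beats Singh; loses to Larsen, Okafor, Novak, Varga — 1 pairwise win.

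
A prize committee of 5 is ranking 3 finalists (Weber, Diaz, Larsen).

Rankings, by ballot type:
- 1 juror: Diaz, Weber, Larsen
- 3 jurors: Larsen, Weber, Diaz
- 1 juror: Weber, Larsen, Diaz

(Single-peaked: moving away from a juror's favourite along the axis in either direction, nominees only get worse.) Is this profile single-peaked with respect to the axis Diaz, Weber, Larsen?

yes

Axis positions: Diaz=1, Weber=2, Larsen=3.
Ballot type 1 (peak Diaz at position 1): ranking walks positions 1-2-3, expanding outward from the peak — single-peaked.
Ballot type 2 (peak Larsen at position 3): ranking walks positions 3-2-1, expanding outward from the peak — single-peaked.
Ballot type 3 (peak Weber at position 2): ranking walks positions 2-3-1, expanding outward from the peak — single-peaked.
Every ranking is single-peaked on this axis.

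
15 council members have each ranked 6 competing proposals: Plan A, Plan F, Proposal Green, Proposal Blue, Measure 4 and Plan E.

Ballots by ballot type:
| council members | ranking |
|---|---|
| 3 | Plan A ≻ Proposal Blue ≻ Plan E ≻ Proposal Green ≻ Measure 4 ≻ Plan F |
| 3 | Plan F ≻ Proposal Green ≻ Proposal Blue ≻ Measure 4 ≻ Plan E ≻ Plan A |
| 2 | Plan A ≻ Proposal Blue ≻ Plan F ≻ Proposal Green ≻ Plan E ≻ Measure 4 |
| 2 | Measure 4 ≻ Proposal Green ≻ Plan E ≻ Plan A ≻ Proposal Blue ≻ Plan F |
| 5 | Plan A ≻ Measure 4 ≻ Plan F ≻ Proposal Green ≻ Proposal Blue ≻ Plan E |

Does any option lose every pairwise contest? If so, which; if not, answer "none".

Pairwise majorities:
Plan A vs Plan F: Plan A wins 12–3.
Plan A vs Proposal Green: 10 to 5, Plan A.
Plan A–Proposal Blue: Plan A 12–3.
Plan A vs Measure 4: 3+2+5 = 10 for Plan A, 5 for Measure 4 — Plan A by 10–5.
Plan A vs Plan E: Plan A preferred on 3+2+5 = 10 ballots; Plan A wins 10–5.
Plan F vs Proposal Green: Plan F preferred on 3+2+5 = 10 ballots; Plan F wins 10–5.
Plan F vs Proposal Blue: Plan F is ranked higher on 3+5 = 8 ballots, Proposal Blue on 7. Plan F wins 8–7.
Plan F vs Measure 4: Measure 4 wins 10–5.
Plan F–Plan E: Plan F 10–5.
Proposal Green vs Proposal Blue: 10 to 5, Proposal Green.
Proposal Green–Measure 4: Proposal Green 8–7.
Proposal Green vs Plan E: Proposal Green is ranked higher on 3+2+2+5 = 12 ballots, Plan E on 3. Proposal Green wins 12–3.
Proposal Blue vs Measure 4: Proposal Blue, 8–7.
Proposal Blue vs Plan E: Proposal Blue is ranked higher on 3+3+2+5 = 13 ballots, Plan E on 2. Proposal Blue wins 13–2.
Measure 4 vs Plan E: Measure 4, 10–5.
Plan E is beaten in every head-to-head and is the Condorcet loser.

Plan E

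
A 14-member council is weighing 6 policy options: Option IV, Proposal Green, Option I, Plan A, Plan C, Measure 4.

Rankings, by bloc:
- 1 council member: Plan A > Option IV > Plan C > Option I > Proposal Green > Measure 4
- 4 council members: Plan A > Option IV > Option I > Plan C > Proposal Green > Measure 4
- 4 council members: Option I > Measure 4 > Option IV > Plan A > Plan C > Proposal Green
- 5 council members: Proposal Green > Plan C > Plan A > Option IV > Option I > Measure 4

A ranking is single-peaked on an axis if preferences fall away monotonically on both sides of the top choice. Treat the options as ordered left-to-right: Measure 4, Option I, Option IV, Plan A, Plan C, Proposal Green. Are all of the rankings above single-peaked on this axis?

Axis positions: Measure 4=1, Option I=2, Option IV=3, Plan A=4, Plan C=5, Proposal Green=6.
Bloc 1 (peak Plan A at position 4): ranking walks positions 4-3-5-2-6-1, expanding outward from the peak — single-peaked.
Bloc 2 (peak Plan A at position 4): ranking walks positions 4-3-2-5-6-1, expanding outward from the peak — single-peaked.
Bloc 3 (peak Option I at position 2): ranking walks positions 2-1-3-4-5-6, expanding outward from the peak — single-peaked.
Bloc 4 (peak Proposal Green at position 6): ranking walks positions 6-5-4-3-2-1, expanding outward from the peak — single-peaked.
Every ranking is single-peaked on this axis.

yes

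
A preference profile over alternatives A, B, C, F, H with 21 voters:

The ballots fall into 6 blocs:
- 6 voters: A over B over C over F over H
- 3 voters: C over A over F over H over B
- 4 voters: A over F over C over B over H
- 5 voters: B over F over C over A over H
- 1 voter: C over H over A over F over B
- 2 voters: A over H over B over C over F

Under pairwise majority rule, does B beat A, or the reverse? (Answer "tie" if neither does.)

Ballots ranking B above A: 5.
Ballots ranking A above B: 21 − 5 = 16.
A wins the head-to-head 16–5.

A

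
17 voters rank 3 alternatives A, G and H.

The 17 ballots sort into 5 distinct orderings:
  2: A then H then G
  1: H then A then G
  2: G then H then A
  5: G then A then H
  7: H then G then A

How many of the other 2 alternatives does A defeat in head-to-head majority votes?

A against each rival (17 voters):
A vs G: G, 14–3.
A vs H: H wins 10–7.
A beats no one; loses to G, H — 0 pairwise wins.

0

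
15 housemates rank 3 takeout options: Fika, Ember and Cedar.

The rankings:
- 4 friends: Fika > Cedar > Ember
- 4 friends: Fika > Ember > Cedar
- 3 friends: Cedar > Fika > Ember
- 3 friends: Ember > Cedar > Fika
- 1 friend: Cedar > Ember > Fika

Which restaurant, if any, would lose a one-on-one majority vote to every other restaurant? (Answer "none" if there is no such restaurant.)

Head-to-head results (15 friends):
Fika vs Ember: Fika wins 11–4.
Fika vs Cedar: Fika, 8–7.
Ember vs Cedar: 4+3 = 7 for Ember, 8 for Cedar — Cedar by 8–7.
Ember loses to every other restaurant — it is the Condorcet loser.

Ember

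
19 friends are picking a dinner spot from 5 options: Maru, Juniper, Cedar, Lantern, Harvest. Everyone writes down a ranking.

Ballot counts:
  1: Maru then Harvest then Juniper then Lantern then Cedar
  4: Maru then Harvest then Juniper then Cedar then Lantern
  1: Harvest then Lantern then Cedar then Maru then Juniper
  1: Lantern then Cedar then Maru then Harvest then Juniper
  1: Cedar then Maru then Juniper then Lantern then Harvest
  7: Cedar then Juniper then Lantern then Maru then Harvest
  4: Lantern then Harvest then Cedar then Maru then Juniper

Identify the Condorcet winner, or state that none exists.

none

Head-to-head results (19 friends):
Maru–Juniper: Maru 12–7.
Maru vs Cedar: Cedar, 14–5.
Maru–Lantern: Lantern 13–6.
Maru vs Harvest: Maru wins 14–5.
Juniper vs Cedar: Cedar, 14–5.
Juniper vs Lantern: Juniper wins 13–6.
Juniper vs Harvest: Harvest, 11–8.
Cedar–Lantern: Cedar 12–7.
Cedar vs Harvest: Harvest wins 10–9.
Lantern vs Harvest: Lantern, 13–6.
Every restaurant loses at least once (Maru loses to Cedar; Juniper loses to Maru; Cedar loses to Harvest; Lantern loses to Juniper; Harvest loses to Maru). The majority relation contains the cycle Maru > Juniper > Lantern > Maru, so there is no Condorcet winner.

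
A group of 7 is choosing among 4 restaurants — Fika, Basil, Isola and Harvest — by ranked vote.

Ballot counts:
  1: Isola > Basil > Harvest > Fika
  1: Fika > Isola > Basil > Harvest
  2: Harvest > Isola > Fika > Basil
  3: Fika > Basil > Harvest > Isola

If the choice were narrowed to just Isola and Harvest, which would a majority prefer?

Ballots ranking Isola above Harvest: 1 + 1 = 2.
Ballots ranking Harvest above Isola: 7 − 2 = 5.
Harvest wins the head-to-head 5–2.

Harvest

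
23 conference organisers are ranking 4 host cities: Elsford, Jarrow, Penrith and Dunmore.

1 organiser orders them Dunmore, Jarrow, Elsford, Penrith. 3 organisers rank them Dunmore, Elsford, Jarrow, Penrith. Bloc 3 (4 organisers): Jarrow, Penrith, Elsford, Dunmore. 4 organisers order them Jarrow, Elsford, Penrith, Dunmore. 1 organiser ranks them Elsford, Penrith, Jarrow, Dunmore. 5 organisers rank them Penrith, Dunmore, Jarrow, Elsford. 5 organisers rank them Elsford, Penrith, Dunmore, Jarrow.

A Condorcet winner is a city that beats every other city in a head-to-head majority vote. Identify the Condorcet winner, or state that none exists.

none

Head-to-head results (23 organisers):
Elsford vs Jarrow: 3+1+5 = 9 for Elsford, 14 for Jarrow — Jarrow by 14–9.
Elsford vs Penrith: Elsford wins 14–9.
Elsford–Dunmore: Elsford 14–9.
Jarrow vs Penrith: Jarrow preferred on 1+3+4+4 = 12 ballots; Jarrow wins 12–11.
Jarrow vs Dunmore: Dunmore wins 14–9.
Penrith vs Dunmore: Penrith, 19–4.
No city is unbeaten: Elsford loses to Jarrow; Jarrow loses to Dunmore; Penrith loses to Elsford; Dunmore loses to Elsford. In particular Elsford beats Dunmore beats Jarrow beats Elsford is a majority cycle — no Condorcet winner exists.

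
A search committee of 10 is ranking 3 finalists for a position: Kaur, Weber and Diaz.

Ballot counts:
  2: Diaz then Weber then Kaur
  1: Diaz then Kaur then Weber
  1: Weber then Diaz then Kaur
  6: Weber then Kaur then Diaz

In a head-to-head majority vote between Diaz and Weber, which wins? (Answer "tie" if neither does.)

Weber

Ballots ranking Diaz above Weber: 2 + 1 = 3.
Ballots ranking Weber above Diaz: 10 − 3 = 7.
Weber wins the head-to-head 7–3.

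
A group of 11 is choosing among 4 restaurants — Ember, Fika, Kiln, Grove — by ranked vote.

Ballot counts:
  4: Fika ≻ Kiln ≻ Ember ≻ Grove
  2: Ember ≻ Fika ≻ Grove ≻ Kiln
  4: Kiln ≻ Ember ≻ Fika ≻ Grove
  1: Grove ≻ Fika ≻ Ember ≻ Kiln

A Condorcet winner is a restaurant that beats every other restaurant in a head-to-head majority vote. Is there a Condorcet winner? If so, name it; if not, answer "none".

none

Check each pair by majority over 11 ballots:
Ember vs Fika: 2+4 = 6 for Ember, 5 for Fika — Ember by 6–5.
Ember vs Kiln: 3 to 8, Kiln.
Ember vs Grove: 10 to 1, Ember.
Fika vs Kiln: Fika is ranked higher on 4+2+1 = 7 ballots, Kiln on 4. Fika wins 7–4.
Fika vs Grove: 10 to 1, Fika.
Kiln vs Grove: Kiln preferred on 4+4 = 8 ballots; Kiln wins 8–3.
Every restaurant loses at least once (Ember loses to Kiln; Fika loses to Ember; Kiln loses to Fika; Grove loses to Ember). The majority relation contains the cycle Ember > Fika > Kiln > Ember, so there is no Condorcet winner.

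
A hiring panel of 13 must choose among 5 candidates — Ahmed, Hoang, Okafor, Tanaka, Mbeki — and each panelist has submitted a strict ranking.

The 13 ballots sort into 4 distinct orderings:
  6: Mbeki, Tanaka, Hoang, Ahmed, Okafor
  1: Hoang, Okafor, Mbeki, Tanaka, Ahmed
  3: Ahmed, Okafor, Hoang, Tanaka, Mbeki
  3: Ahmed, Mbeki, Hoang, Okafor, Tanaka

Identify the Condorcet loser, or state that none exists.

Pairwise majorities:
Ahmed–Hoang: Hoang 7–6.
Ahmed–Okafor: Ahmed 12–1.
Ahmed vs Tanaka: Tanaka, 7–6.
Ahmed vs Mbeki: 3+3 = 6 for Ahmed, 7 for Mbeki — Mbeki by 7–6.
Hoang vs Okafor: 10 to 3, Hoang.
Hoang vs Tanaka: 7 to 6, Hoang.
Hoang vs Mbeki: 1+3 = 4 for Hoang, 9 for Mbeki — Mbeki by 9–4.
Okafor vs Tanaka: Okafor, 7–6.
Okafor vs Mbeki: Mbeki wins 9–4.
Tanaka–Mbeki: Mbeki 10–3.
No candidate is winless: Ahmed beats Okafor; Hoang beats Ahmed; Okafor beats Tanaka; Tanaka beats Ahmed; Mbeki beats Ahmed. There is no Condorcet loser.

none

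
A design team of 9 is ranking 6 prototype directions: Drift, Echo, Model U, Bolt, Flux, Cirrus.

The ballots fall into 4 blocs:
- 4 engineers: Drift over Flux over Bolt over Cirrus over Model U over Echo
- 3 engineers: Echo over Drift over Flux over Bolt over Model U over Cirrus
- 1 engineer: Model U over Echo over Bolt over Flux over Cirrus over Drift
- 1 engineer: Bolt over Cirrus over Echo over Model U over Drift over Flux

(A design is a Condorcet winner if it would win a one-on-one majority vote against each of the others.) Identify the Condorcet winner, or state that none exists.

Check each pair by majority over 9 ballots:
Drift vs Echo: Drift is ranked higher on 4 ballots, Echo on 5. Echo wins 5–4.
Drift vs Model U: Drift is ranked higher on 4+3 = 7 ballots, Model U on 2. Drift wins 7–2.
Drift vs Bolt: Drift, 7–2.
Drift vs Flux: Drift, 8–1.
Drift vs Cirrus: Drift is ranked higher on 4+3 = 7 ballots, Cirrus on 2. Drift wins 7–2.
Echo vs Model U: Model U, 5–4.
Echo vs Bolt: Bolt, 5–4.
Echo vs Flux: Echo, 5–4.
Echo vs Cirrus: 4 to 5, Cirrus.
Model U vs Bolt: Bolt wins 8–1.
Model U vs Flux: Flux wins 7–2.
Model U vs Cirrus: Cirrus wins 5–4.
Bolt vs Flux: 1+1 = 2 for Bolt, 7 for Flux — Flux by 7–2.
Bolt vs Cirrus: 9 to 0, Bolt.
Flux vs Cirrus: Flux wins 8–1.
No design is unbeaten: Drift loses to Echo; Echo loses to Model U; Model U loses to Drift; Bolt loses to Drift; Flux loses to Drift; Cirrus loses to Drift. In particular Drift → Model U → Echo → Drift is a majority cycle — no Condorcet winner exists.

none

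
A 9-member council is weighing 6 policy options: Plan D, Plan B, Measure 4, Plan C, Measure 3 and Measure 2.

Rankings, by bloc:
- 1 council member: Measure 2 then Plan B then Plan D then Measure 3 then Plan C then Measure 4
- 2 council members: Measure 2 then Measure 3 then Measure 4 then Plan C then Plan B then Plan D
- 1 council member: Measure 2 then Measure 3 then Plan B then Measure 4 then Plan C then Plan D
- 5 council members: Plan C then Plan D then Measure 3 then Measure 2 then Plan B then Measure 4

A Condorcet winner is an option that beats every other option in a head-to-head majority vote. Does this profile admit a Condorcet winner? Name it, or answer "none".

Head-to-head results (9 council members):
Plan D vs Plan B: 5 for Plan D, 4 for Plan B — Plan D by 5–4.
Plan D vs Measure 4: 6 to 3, Plan D.
Plan D vs Plan C: 1 for Plan D, 8 for Plan C — Plan C by 8–1.
Plan D vs Measure 3: 6 to 3, Plan D.
Plan D vs Measure 2: Plan D preferred on 5 ballots; Plan D wins 5–4.
Plan B vs Measure 4: 1+1+5 = 7 for Plan B, 2 for Measure 4 — Plan B by 7–2.
Plan B vs Plan C: Plan B is ranked higher on 1+1 = 2 ballots, Plan C on 7. Plan C wins 7–2.
Plan B vs Measure 3: 1 to 8, Measure 3.
Plan B vs Measure 2: Plan B preferred on 0 ballots; Measure 2 wins 9–0.
Measure 4 vs Plan C: 3 to 6, Plan C.
Measure 4 vs Measure 3: Measure 4 preferred on 0 ballots; Measure 3 wins 9–0.
Measure 4 vs Measure 2: Measure 4 preferred on 0 ballots; Measure 2 wins 9–0.
Plan C vs Measure 3: Plan C is ranked higher on 5 ballots, Measure 3 on 4. Plan C wins 5–4.
Plan C vs Measure 2: 5 for Plan C, 4 for Measure 2 — Plan C by 5–4.
Measure 3 vs Measure 2: 5 for Measure 3, 4 for Measure 2 — Measure 3 by 5–4.
Plan C beats each of Plan D, Plan B, Measure 4, Measure 3, Measure 2 — Plan C is the Condorcet winner.

Plan C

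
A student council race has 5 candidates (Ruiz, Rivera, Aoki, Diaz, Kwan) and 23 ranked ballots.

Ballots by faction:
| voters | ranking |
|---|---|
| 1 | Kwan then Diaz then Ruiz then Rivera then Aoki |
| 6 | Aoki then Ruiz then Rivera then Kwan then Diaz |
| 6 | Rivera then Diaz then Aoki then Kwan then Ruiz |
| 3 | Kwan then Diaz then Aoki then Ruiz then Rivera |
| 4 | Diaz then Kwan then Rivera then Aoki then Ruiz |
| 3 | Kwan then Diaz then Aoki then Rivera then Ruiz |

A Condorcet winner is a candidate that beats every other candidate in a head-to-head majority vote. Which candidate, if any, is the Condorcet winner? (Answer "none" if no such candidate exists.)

Check each pair by majority over 23 ballots:
Ruiz vs Rivera: Rivera, 13–10.
Ruiz–Aoki: Aoki 22–1.
Ruiz–Diaz: Diaz 17–6.
Ruiz vs Kwan: Kwan wins 17–6.
Rivera vs Aoki: Aoki wins 12–11.
Rivera–Diaz: Rivera 12–11.
Rivera vs Kwan: Rivera wins 12–11.
Aoki vs Diaz: 6 to 17, Diaz.
Aoki vs Kwan: Aoki preferred on 6+6 = 12 ballots; Aoki wins 12–11.
Diaz vs Kwan: Kwan wins 13–10.
No candidate is unbeaten: Ruiz loses to Rivera; Rivera loses to Aoki; Aoki loses to Diaz; Diaz loses to Rivera; Kwan loses to Rivera. In particular Rivera > Diaz > Aoki > Rivera is a majority cycle — no Condorcet winner exists.

none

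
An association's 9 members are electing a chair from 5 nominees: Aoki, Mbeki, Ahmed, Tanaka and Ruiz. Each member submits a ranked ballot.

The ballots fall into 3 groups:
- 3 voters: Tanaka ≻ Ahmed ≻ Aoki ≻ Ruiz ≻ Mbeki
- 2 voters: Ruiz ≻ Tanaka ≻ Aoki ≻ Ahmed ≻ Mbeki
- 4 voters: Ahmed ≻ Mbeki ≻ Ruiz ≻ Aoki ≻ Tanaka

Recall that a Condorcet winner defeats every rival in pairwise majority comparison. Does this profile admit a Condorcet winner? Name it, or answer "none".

none

Head-to-head results (9 voters):
Aoki vs Mbeki: Aoki, 5–4.
Aoki vs Ahmed: Ahmed wins 7–2.
Aoki vs Tanaka: 4 for Aoki, 5 for Tanaka — Tanaka by 5–4.
Aoki vs Ruiz: 3 for Aoki, 6 for Ruiz — Ruiz by 6–3.
Mbeki vs Ahmed: 0 to 9, Ahmed.
Mbeki vs Tanaka: 4 for Mbeki, 5 for Tanaka — Tanaka by 5–4.
Mbeki–Ruiz: Ruiz 5–4.
Ahmed vs Tanaka: 4 for Ahmed, 5 for Tanaka — Tanaka by 5–4.
Ahmed–Ruiz: Ahmed 7–2.
Tanaka–Ruiz: Ruiz 6–3.
Every candidate loses at least once (Aoki loses to Ahmed; Mbeki loses to Aoki; Ahmed loses to Tanaka; Tanaka loses to Ruiz; Ruiz loses to Ahmed). The majority relation contains the cycle Ahmed > Ruiz > Tanaka > Ahmed, so there is no Condorcet winner.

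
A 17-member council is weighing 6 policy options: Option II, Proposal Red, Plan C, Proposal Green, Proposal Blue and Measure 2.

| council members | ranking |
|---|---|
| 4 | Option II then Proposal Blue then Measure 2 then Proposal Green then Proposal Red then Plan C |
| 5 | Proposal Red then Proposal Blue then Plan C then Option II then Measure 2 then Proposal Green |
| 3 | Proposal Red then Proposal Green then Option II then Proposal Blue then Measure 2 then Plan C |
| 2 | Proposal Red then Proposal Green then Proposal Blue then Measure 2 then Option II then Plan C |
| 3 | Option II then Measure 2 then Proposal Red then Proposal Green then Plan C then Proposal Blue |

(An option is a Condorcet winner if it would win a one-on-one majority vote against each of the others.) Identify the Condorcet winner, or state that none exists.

Head-to-head results (17 council members):
Option II vs Proposal Red: Proposal Red, 10–7.
Option II vs Plan C: Option II wins 12–5.
Option II vs Proposal Green: Option II, 12–5.
Option II vs Proposal Blue: Option II wins 10–7.
Option II vs Measure 2: Option II, 15–2.
Proposal Red–Plan C: Proposal Red 17–0.
Proposal Red vs Proposal Green: Proposal Red wins 13–4.
Proposal Red vs Proposal Blue: Proposal Red, 13–4.
Proposal Red vs Measure 2: Proposal Red, 10–7.
Plan C vs Proposal Green: Proposal Green, 12–5.
Plan C vs Proposal Blue: Proposal Blue, 14–3.
Plan C vs Measure 2: Measure 2 wins 12–5.
Proposal Green–Proposal Blue: Proposal Blue 9–8.
Proposal Green–Measure 2: Measure 2 12–5.
Proposal Blue vs Measure 2: Proposal Blue wins 14–3.
Proposal Red beats each of Option II, Plan C, Proposal Green, Proposal Blue, Measure 2 — Proposal Red is the Condorcet winner.

Proposal Red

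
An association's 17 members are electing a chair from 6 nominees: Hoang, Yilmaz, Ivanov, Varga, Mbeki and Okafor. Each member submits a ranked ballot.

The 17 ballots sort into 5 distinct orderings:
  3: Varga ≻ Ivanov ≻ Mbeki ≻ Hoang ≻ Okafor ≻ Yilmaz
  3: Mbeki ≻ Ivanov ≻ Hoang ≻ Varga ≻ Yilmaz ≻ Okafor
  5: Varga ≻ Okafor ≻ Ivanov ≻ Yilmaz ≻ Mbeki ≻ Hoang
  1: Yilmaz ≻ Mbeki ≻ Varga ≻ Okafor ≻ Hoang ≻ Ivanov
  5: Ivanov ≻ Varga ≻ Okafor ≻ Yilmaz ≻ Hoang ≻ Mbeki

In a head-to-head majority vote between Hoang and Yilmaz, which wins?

Yilmaz

Ballots ranking Hoang above Yilmaz: 3 + 3 = 6.
Ballots ranking Yilmaz above Hoang: 17 − 6 = 11.
Yilmaz wins the head-to-head 11–6.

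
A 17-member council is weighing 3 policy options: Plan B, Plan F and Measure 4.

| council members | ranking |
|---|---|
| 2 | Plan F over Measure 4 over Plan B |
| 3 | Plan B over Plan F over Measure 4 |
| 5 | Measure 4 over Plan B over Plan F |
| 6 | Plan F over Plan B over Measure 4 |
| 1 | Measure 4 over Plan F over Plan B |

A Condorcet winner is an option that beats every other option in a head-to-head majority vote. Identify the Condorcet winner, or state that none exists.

Head-to-head results (17 council members):
Plan B vs Plan F: Plan F, 9–8.
Plan B vs Measure 4: Plan B, 9–8.
Plan F vs Measure 4: Plan F wins 11–6.
Plan F wins every pairwise contest, so Plan F is the Condorcet winner.

Plan F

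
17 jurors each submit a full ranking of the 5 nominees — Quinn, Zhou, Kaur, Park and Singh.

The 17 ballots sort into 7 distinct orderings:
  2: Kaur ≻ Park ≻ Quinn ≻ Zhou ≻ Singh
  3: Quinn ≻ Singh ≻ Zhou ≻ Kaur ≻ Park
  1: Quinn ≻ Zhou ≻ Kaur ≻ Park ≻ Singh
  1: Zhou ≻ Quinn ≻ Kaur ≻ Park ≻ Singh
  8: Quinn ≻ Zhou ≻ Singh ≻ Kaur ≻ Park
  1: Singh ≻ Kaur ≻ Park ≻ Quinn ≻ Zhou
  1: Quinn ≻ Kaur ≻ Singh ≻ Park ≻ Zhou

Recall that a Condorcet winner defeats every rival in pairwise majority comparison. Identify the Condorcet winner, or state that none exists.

Pairwise majorities:
Quinn vs Zhou: Quinn, 16–1.
Quinn vs Kaur: Quinn wins 14–3.
Quinn–Park: Quinn 14–3.
Quinn–Singh: Quinn 16–1.
Zhou vs Kaur: Zhou, 13–4.
Zhou vs Park: Zhou wins 13–4.
Zhou vs Singh: Zhou, 12–5.
Kaur vs Park: Kaur, 17–0.
Kaur vs Singh: Singh wins 12–5.
Park–Singh: Singh 13–4.
Quinn wins every pairwise contest, so Quinn is the Condorcet winner.

Quinn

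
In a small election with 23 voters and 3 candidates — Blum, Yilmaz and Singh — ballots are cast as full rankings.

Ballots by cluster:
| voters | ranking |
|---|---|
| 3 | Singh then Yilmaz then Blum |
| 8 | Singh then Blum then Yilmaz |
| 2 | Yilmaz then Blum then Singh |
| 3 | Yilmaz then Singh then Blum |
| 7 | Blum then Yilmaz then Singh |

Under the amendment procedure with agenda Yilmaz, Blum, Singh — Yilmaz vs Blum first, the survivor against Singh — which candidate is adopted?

Singh

Round 1: Yilmaz vs Blum — 8–15, Blum advances.
Round 2: Blum vs Singh — 9–14, Singh advances.
Singh survives the agenda.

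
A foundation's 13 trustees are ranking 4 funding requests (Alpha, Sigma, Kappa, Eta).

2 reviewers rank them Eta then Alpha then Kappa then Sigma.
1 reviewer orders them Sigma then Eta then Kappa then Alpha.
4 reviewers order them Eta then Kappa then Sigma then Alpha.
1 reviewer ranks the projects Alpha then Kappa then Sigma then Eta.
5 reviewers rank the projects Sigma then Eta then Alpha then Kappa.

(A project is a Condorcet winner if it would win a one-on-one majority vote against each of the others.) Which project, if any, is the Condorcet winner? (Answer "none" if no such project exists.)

Head-to-head results (13 reviewers):
Alpha vs Sigma: Sigma, 10–3.
Alpha vs Kappa: Alpha wins 8–5.
Alpha vs Eta: Alpha preferred on 1 ballot; Eta wins 12–1.
Sigma vs Kappa: Kappa wins 7–6.
Sigma vs Eta: 7 to 6, Sigma.
Kappa vs Eta: 1 to 12, Eta.
Each project drops at least one matchup (Alpha loses to Sigma; Sigma loses to Kappa; Kappa loses to Alpha; Eta loses to Sigma); the cycle Alpha > Kappa > Sigma > Alpha rules out a Condorcet winner.

none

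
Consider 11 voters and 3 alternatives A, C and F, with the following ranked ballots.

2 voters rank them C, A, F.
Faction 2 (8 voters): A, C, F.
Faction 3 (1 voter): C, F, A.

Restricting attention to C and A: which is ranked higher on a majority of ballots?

Ballots ranking C above A: 2 + 1 = 3.
Ballots ranking A above C: 11 − 3 = 8.
A wins the head-to-head 8–3.

A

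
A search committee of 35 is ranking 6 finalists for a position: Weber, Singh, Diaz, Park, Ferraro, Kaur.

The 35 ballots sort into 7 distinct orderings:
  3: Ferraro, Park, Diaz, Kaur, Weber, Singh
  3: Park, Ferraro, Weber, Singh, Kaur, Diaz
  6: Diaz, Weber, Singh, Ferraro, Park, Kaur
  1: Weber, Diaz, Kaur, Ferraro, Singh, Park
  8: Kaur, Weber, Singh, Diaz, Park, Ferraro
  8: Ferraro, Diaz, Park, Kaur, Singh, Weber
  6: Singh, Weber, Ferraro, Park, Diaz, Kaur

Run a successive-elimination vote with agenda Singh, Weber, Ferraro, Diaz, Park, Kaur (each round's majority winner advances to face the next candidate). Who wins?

Kaur

Round 1: Singh vs Weber — 14–21, Weber advances.
Round 2: Weber vs Ferraro — 21–14, Weber advances.
Round 3: Weber vs Diaz — 18–17, Weber advances.
Round 4: Weber vs Park — 21–14, Weber advances.
Round 5: Weber vs Kaur — 16–19, Kaur advances.
Kaur survives the agenda.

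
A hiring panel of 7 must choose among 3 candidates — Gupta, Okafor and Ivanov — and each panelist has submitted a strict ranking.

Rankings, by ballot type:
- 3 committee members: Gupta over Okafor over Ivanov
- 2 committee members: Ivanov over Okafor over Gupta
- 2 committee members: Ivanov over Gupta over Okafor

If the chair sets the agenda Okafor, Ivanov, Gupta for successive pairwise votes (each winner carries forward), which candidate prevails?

Ivanov

Round 1: Okafor vs Ivanov — 3–4, Ivanov advances.
Round 2: Ivanov vs Gupta — 4–3, Ivanov advances.
Ivanov survives the agenda.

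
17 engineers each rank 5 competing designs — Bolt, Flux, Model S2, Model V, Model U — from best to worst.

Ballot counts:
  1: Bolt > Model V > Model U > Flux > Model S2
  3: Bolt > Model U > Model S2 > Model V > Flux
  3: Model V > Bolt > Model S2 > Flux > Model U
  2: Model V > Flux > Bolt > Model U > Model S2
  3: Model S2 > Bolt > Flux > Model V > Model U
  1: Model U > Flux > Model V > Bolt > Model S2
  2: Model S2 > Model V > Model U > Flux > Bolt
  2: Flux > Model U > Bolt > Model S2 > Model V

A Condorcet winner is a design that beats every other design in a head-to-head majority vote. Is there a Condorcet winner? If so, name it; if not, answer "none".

Pairwise majorities:
Bolt vs Flux: Bolt preferred on 1+3+3+3 = 10 ballots; Bolt wins 10–7.
Bolt vs Model S2: Bolt preferred on 1+3+3+2+1+2 = 12 ballots; Bolt wins 12–5.
Bolt vs Model V: 1+3+3+2 = 9 for Bolt, 8 for Model V — Bolt by 9–8.
Bolt vs Model U: Bolt preferred on 1+3+3+2+3 = 12 ballots; Bolt wins 12–5.
Flux vs Model S2: Flux preferred on 1+2+1+2 = 6 ballots; Model S2 wins 11–6.
Flux vs Model V: Flux is ranked higher on 3+1+2 = 6 ballots, Model V on 11. Model V wins 11–6.
Flux vs Model U: 3+2+3+2 = 10 for Flux, 7 for Model U — Flux by 10–7.
Model S2 vs Model V: Model S2 is ranked higher on 3+3+2+2 = 10 ballots, Model V on 7. Model S2 wins 10–7.
Model S2 vs Model U: Model S2 is ranked higher on 3+3+2 = 8 ballots, Model U on 9. Model U wins 9–8.
Model V vs Model U: Model V is ranked higher on 1+3+2+3+2 = 11 ballots, Model U on 6. Model V wins 11–6.
Only Bolt has no losses; Bolt is the Condorcet winner.

Bolt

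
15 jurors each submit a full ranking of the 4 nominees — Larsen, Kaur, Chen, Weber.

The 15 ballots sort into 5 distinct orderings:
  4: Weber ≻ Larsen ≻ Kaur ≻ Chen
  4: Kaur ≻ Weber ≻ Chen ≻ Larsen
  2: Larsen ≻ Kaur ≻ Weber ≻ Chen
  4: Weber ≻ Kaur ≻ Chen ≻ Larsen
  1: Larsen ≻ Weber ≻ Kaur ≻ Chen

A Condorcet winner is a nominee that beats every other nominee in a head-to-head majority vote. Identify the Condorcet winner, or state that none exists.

Check each pair by majority over 15 ballots:
Larsen–Kaur: Kaur 8–7.
Larsen–Chen: Chen 8–7.
Larsen vs Weber: Weber, 12–3.
Kaur vs Chen: Kaur, 15–0.
Kaur vs Weber: Weber wins 9–6.
Chen vs Weber: Weber, 15–0.
Only Weber has no losses; Weber is the Condorcet winner.

Weber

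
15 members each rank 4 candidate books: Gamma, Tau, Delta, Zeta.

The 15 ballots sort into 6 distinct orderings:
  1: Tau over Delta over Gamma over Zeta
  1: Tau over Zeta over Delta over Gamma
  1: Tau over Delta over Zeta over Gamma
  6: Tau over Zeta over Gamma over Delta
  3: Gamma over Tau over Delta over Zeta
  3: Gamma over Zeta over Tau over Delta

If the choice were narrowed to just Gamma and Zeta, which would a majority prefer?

Ballots ranking Gamma above Zeta: 1 + 3 + 3 = 7.
Ballots ranking Zeta above Gamma: 15 − 7 = 8.
Zeta wins the head-to-head 8–7.

Zeta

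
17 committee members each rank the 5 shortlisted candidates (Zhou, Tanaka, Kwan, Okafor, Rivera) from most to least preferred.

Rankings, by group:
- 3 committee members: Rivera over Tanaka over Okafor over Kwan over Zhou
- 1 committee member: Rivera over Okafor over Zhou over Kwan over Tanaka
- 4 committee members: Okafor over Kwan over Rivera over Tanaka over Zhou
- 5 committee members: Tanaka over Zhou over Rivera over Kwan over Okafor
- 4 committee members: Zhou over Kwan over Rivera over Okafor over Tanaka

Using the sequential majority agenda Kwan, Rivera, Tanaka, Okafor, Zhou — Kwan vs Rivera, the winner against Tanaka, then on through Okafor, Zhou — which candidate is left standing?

Zhou

Round 1: Kwan vs Rivera — 8–9, Rivera advances.
Round 2: Rivera vs Tanaka — 12–5, Rivera advances.
Round 3: Rivera vs Okafor — 13–4, Rivera advances.
Round 4: Rivera vs Zhou — 8–9, Zhou advances.
The agenda winner is Zhou.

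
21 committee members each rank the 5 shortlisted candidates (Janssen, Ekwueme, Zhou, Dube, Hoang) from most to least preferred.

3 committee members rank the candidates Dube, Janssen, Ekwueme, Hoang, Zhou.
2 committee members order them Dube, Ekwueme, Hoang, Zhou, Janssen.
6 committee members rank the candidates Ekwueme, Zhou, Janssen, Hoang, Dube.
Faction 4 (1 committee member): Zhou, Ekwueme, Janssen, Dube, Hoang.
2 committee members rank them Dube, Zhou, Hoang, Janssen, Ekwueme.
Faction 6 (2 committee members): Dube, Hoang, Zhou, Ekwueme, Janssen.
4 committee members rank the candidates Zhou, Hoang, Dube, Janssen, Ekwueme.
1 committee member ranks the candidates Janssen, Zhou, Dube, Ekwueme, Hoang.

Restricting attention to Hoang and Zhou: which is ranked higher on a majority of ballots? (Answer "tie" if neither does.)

Ballots ranking Hoang above Zhou: 3 + 2 + 2 = 7.
Ballots ranking Zhou above Hoang: 21 − 7 = 14.
Zhou wins the head-to-head 14–7.

Zhou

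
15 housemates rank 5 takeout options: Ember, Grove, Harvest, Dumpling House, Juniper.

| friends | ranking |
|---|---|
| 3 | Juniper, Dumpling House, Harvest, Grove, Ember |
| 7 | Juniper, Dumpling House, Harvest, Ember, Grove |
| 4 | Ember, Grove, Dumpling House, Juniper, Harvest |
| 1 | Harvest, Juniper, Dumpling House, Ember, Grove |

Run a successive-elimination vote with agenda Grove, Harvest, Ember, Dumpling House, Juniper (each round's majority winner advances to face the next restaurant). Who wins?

Juniper

Round 1: Grove vs Harvest — 4–11, Harvest advances.
Round 2: Harvest vs Ember — 11–4, Harvest advances.
Round 3: Harvest vs Dumpling House — 1–14, Dumpling House advances.
Round 4: Dumpling House vs Juniper — 4–11, Juniper advances.
Juniper survives the agenda.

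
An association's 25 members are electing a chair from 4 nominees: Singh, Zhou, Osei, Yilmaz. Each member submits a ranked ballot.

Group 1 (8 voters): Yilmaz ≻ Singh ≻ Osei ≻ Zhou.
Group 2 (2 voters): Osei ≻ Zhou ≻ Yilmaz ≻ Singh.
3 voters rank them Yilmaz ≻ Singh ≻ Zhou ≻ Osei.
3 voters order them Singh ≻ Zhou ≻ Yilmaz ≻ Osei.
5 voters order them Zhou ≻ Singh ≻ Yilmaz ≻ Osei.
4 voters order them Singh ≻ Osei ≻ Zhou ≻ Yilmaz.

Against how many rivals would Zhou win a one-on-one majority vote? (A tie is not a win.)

Zhou against each rival (25 voters):
Zhou vs Singh: 7 to 18, Singh.
Zhou vs Osei: Osei wins 14–11.
Zhou vs Yilmaz: 14 to 11, Zhou.
Zhou beats Yilmaz; loses to Singh, Osei — 1 pairwise win.

1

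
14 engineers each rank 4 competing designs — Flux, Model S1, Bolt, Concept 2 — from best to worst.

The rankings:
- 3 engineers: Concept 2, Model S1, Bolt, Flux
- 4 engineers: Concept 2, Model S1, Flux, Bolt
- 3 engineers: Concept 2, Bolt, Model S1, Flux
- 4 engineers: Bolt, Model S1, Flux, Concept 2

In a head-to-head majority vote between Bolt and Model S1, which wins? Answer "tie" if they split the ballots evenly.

tie

Ballots ranking Bolt above Model S1: 3 + 4 = 7.
Ballots ranking Model S1 above Bolt: 14 − 7 = 7.
7–7: the pair ties.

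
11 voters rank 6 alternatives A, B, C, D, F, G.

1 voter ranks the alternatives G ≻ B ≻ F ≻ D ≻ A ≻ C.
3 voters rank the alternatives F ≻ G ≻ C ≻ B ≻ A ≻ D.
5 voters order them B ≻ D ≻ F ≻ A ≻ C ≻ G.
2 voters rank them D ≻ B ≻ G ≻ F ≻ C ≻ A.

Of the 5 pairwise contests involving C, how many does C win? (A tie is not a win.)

C against each rival (11 voters):
C vs A: A, 6–5.
C vs B: 3 to 8, B.
C vs D: C preferred on 3 ballots; D wins 8–3.
C vs F: F, 11–0.
C vs G: G wins 6–5.
C beats no one; loses to A, B, D, F, G — 0 pairwise wins.

0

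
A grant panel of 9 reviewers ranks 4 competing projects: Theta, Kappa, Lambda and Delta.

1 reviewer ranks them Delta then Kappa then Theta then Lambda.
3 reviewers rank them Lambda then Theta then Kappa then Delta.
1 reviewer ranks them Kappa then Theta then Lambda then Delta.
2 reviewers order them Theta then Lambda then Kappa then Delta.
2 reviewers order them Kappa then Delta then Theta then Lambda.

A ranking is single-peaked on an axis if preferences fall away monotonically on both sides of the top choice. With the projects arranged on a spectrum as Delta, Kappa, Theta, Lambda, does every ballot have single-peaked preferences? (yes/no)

Axis positions: Delta=1, Kappa=2, Theta=3, Lambda=4.
Bloc 1 (peak Delta at position 1): ranking walks positions 1-2-3-4, expanding outward from the peak — single-peaked.
Bloc 2 (peak Lambda at position 4): ranking walks positions 4-3-2-1, expanding outward from the peak — single-peaked.
Bloc 3 (peak Kappa at position 2): ranking walks positions 2-3-4-1, expanding outward from the peak — single-peaked.
Bloc 4 (peak Theta at position 3): ranking walks positions 3-4-2-1, expanding outward from the peak — single-peaked.
Bloc 5 (peak Kappa at position 2): ranking walks positions 2-1-3-4, expanding outward from the peak — single-peaked.
Every ranking is single-peaked on this axis.

yes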